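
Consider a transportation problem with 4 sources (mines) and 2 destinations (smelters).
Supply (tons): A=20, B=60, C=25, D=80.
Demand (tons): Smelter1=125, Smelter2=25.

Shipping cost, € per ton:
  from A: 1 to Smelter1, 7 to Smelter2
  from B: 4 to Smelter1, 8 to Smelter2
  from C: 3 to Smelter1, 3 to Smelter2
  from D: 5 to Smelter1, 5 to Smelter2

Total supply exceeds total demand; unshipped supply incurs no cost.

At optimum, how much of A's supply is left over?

0

Minimum-cost shipments:
  A->Smelter1: 20 tons
  B->Smelter1: 60 tons
  C->Smelter1: 25 tons
  D->Smelter1: 20 tons
  D->Smelter2: 25 tons
Total cost = €560.
A ships 20 of its 20, leaving 0.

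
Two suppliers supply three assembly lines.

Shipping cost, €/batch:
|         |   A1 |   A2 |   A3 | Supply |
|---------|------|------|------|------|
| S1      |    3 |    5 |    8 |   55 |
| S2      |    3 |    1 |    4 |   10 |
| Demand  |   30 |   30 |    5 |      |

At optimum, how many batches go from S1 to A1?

30

The minimum-cost plan:
  S1->A1: 30 × €3 = €90
  S1->A2: 25 × €5 = €125
  S2->A2: 5 × €1 = €5
  S2->A3: 5 × €4 = €20
Total cost = €240.
So S1→A1 carries 30 batches.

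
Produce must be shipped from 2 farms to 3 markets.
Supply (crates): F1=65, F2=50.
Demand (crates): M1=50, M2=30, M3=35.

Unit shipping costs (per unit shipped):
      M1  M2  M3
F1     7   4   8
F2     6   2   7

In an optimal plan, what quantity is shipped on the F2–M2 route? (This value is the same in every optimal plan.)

30

Solving gives:
  F1–M1: 50 × 7 = 350
  F1–M3: 15 × 8 = 120
  F2–M2: 30 × 2 = 60
  F2–M3: 20 × 7 = 140
Total cost = 670.
So F2→M2 carries 30 crates.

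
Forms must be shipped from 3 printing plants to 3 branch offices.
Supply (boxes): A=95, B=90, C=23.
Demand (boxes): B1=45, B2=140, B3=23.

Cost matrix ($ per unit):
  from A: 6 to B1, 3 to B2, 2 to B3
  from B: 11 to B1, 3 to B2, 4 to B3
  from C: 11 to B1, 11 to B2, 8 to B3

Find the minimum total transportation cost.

851

One minimum-cost allocation:
  A->B1: 22 boxes
  A->B2: 50 boxes
  A->B3: 23 boxes
  B->B2: 90 boxes
  C->B1: 23 boxes
Total cost = $851.
(Supply check: A ships 95; B ships 90; C ships 23.)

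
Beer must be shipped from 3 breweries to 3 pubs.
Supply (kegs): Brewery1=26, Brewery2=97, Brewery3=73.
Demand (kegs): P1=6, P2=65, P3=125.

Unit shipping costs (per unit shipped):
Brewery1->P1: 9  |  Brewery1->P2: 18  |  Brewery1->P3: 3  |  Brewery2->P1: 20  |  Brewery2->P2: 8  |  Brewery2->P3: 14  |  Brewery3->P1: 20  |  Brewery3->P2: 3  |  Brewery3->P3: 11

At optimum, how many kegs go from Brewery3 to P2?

65

The minimum-cost plan:
  Brewery1 to P3: 26 × 3 = 78
  Brewery2 to P1: 6 × 20 = 120
  Brewery2 to P3: 91 × 14 = 1274
  Brewery3 to P2: 65 × 3 = 195
  Brewery3 to P3: 8 × 11 = 88
Total cost = 1755.
So Brewery3→P2 carries 65 kegs.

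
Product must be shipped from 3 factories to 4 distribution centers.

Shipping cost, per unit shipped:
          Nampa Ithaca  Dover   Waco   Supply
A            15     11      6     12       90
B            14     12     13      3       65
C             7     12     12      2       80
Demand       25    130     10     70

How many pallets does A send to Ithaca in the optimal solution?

80

The minimum-cost plan:
  A to Ithaca: 80 × 11 = 880
  A to Dover: 10 × 6 = 60
  B to Ithaca: 50 × 12 = 600
  B to Waco: 15 × 3 = 45
  C to Nampa: 25 × 7 = 175
  C to Waco: 55 × 2 = 110
Total cost = 1870.
So A→Ithaca carries 80 pallets.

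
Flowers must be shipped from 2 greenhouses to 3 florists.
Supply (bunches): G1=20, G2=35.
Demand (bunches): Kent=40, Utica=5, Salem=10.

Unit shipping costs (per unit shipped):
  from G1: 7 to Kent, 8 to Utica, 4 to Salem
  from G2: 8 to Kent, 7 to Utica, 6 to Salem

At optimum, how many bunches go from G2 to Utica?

5

The minimum-cost plan:
  G1->Kent: 10 × 7 = 70
  G1->Salem: 10 × 4 = 40
  G2->Kent: 30 × 8 = 240
  G2->Utica: 5 × 7 = 35
Total cost = 385.
So G2→Utica carries 5 bunches.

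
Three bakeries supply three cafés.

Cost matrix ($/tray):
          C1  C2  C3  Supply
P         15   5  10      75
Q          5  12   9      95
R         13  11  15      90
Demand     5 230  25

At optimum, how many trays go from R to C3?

0

The minimum-cost plan:
  P->C2: 75 × $5 = $375
  Q->C1: 5 × $5 = $25
  Q->C2: 65 × $12 = $780
  Q->C3: 25 × $9 = $225
  R->C2: 90 × $11 = $990
Total cost = $2395.
The route R→C3 is not used.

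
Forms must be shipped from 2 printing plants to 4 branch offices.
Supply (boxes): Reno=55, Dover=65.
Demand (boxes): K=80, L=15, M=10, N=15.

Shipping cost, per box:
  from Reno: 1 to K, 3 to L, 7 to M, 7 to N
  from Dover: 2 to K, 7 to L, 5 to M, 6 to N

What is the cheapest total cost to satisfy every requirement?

One minimum-cost allocation:
  Reno–K: 40 × 1 = 40
  Reno–L: 15 × 3 = 45
  Dover–K: 40 × 2 = 80
  Dover–M: 10 × 5 = 50
  Dover–N: 15 × 6 = 90
Total = 40 + 45 + 80 + 50 + 90 = 305.

305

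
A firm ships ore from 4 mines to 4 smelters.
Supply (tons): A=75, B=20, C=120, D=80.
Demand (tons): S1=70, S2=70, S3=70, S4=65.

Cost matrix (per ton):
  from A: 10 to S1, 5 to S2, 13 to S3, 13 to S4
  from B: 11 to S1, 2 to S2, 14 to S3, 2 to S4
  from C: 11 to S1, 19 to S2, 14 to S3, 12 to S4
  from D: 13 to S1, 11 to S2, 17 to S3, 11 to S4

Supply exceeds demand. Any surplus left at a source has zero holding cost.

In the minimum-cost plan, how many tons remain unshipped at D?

An optimal plan:
  A->S1: 5 × 10 = 50
  A->S2: 70 × 5 = 350
  B->S4: 20 × 2 = 40
  C->S1: 50 × 11 = 550
  C->S3: 70 × 14 = 980
  D->S1: 15 × 13 = 195
  D->S4: 45 × 11 = 495
Total cost = 2660.
D ships 60 of its 80, leaving 20.

20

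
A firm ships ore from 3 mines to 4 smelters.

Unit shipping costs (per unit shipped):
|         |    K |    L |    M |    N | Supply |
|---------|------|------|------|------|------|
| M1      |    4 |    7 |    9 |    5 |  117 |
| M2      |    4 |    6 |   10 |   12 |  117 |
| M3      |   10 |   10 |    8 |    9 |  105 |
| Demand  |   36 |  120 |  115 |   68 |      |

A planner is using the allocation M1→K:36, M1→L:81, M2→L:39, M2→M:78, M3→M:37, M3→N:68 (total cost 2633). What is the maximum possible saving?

Current plan cost = 36·4 + 81·7 + 39·6 + 78·10 + 37·8 + 68·9 = 2633.
Optimal plan:
  M1->K: 36 × 4 = 144
  M1->L: 3 × 7 = 21
  M1->M: 10 × 9 = 90
  M1->N: 68 × 5 = 340
  M2->L: 117 × 6 = 702
  M3->M: 105 × 8 = 840
Optimal cost = 2137.
Saving = 2633 − 2137 = 496.

496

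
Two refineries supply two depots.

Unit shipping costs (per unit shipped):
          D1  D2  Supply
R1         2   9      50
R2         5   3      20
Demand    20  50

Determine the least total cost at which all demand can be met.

A cheapest plan:
  R1->D1: 20 kL
  R1->D2: 30 kL
  R2->D2: 20 kL
Total cost = 370.
(Supply check: R1 ships 50; R2 ships 20.)

370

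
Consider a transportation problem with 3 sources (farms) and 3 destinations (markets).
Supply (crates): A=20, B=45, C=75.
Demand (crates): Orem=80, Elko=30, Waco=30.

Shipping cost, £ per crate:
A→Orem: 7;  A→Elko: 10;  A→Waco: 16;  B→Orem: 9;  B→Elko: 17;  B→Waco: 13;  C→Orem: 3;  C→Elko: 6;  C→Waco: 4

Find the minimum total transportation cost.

A cheapest plan:
  A–Elko: 20 × £10 = £200
  B–Orem: 45 × £9 = £405
  C–Orem: 35 × £3 = £105
  C–Elko: 10 × £6 = £60
  C–Waco: 30 × £4 = £120
Total = 200 + 405 + 105 + 60 + 120 = £890.
(Supply check: A ships 20; B ships 45; C ships 75.)

890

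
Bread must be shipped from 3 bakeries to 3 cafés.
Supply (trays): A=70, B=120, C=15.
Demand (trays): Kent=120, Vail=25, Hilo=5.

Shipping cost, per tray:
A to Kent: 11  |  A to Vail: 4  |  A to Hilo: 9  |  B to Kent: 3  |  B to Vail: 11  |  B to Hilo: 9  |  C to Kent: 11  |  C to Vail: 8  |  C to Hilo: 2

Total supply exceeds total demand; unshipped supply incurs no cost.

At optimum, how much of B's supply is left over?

0

Minimum-cost shipments:
  A->Vail: 25 × 4 = 100
  B->Kent: 120 × 3 = 360
  C->Hilo: 5 × 2 = 10
Total cost = 470.
B ships 120 of its 120, leaving 0.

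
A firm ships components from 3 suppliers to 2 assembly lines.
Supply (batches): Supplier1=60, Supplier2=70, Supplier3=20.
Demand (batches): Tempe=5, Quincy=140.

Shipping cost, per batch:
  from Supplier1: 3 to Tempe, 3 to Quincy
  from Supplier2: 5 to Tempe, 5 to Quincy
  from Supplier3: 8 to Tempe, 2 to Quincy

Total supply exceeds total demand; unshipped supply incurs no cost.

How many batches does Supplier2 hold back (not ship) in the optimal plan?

Minimum-cost shipments:
  Supplier1→Quincy: 60 × 3 = 180
  Supplier2→Tempe: 5 × 5 = 25
  Supplier2→Quincy: 60 × 5 = 300
  Supplier3→Quincy: 20 × 2 = 40
Total cost = 545.
Supplier2 ships 65 of its 70, leaving 5.

5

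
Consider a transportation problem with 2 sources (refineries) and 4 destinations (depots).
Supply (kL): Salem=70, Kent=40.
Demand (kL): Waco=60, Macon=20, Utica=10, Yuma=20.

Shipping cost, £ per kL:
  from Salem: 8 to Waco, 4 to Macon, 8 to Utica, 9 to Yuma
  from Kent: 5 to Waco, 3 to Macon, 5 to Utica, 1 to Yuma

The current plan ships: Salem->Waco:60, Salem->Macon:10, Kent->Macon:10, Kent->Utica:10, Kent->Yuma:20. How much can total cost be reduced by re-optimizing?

20

Current plan cost = 60·8 + 10·4 + 10·3 + 10·5 + 20·1 = £620.
Optimal plan:
  Salem->Waco: 40 × £8 = £320
  Salem->Macon: 20 × £4 = £80
  Salem->Utica: 10 × £8 = £80
  Kent->Waco: 20 × £5 = £100
  Kent->Yuma: 20 × £1 = £20
Optimal cost = £600.
Saving = 620 − 600 = £20.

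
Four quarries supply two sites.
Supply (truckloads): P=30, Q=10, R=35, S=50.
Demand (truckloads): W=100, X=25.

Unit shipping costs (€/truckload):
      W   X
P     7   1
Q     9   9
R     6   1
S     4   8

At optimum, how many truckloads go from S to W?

The minimum-cost plan:
  P to W: 5 × €7 = €35
  P to X: 25 × €1 = €25
  Q to W: 10 × €9 = €90
  R to W: 35 × €6 = €210
  S to W: 50 × €4 = €200
Total cost = €560.
So S→W carries 50 truckloads.

50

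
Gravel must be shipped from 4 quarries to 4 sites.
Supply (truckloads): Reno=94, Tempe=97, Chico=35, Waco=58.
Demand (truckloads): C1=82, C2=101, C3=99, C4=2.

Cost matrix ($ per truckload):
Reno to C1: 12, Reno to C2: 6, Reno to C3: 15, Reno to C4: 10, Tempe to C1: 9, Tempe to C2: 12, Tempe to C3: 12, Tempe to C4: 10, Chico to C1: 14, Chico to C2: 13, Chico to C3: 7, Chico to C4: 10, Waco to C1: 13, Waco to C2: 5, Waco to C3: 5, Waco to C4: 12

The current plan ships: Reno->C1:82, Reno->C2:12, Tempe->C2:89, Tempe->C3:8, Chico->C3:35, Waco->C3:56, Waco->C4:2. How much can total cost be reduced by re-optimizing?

756

Current plan cost = 82·12 + 12·6 + 89·12 + 8·12 + 35·7 + 56·5 + 2·12 = $2769.
Optimal plan:
  Reno->C2: 94 × $6 = $564
  Tempe->C1: 82 × $9 = $738
  Tempe->C2: 7 × $12 = $84
  Tempe->C3: 6 × $12 = $72
  Tempe->C4: 2 × $10 = $20
  Chico->C3: 35 × $7 = $245
  Waco->C3: 58 × $5 = $290
Optimal cost = $2013.
Saving = 2769 − 2013 = $756.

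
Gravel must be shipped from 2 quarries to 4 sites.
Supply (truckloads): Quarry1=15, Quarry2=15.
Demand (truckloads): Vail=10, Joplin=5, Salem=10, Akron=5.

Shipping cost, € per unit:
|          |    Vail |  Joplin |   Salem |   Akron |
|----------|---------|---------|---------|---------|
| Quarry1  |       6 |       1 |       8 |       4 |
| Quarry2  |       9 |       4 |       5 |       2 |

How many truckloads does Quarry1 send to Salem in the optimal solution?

0

The minimum-cost plan:
  Quarry1->Vail: 10 × €6 = €60
  Quarry1->Joplin: 5 × €1 = €5
  Quarry2->Salem: 10 × €5 = €50
  Quarry2->Akron: 5 × €2 = €10
Total cost = €125.
The route Quarry1→Salem is not used.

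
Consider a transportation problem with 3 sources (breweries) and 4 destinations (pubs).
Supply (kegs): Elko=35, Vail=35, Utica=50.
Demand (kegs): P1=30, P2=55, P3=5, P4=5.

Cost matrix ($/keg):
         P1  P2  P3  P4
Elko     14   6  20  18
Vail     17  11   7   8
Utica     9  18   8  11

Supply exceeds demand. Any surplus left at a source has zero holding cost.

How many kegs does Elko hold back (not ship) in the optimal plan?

Minimum-cost shipments:
  Elko->P2: 35 × $6 = $210
  Vail->P2: 20 × $11 = $220
  Vail->P3: 5 × $7 = $35
  Vail->P4: 5 × $8 = $40
  Utica->P1: 30 × $9 = $270
Total cost = $775.
Elko ships 35 of its 35, leaving 0.

0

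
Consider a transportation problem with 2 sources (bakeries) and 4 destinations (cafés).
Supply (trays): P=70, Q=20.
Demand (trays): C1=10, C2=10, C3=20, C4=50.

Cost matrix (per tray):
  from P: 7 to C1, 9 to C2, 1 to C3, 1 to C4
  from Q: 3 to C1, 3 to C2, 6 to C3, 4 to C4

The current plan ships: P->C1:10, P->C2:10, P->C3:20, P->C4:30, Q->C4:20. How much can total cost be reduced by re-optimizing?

160

Current plan cost = 10·7 + 10·9 + 20·1 + 30·1 + 20·4 = 290.
Optimal plan:
  P->C3: 20 × 1 = 20
  P->C4: 50 × 1 = 50
  Q->C1: 10 × 3 = 30
  Q->C2: 10 × 3 = 30
Optimal cost = 130.
Saving = 290 − 130 = 160.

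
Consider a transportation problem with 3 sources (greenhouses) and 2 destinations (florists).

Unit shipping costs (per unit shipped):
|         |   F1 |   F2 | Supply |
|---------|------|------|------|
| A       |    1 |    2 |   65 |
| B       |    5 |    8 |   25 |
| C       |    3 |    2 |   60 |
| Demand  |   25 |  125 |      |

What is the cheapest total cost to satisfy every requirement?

375

One minimum-cost allocation:
  A→F2: 65 × 2 = 130
  B→F1: 25 × 5 = 125
  C→F2: 60 × 2 = 120
Total = 130 + 125 + 120 = 375.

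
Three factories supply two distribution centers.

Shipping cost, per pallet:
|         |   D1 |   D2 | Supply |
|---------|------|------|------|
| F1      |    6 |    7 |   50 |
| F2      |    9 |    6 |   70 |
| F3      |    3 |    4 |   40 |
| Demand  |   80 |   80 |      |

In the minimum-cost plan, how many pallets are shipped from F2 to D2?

Optimal shipments:
  F1→D1: 50 × 6 = 300
  F2→D2: 70 × 6 = 420
  F3→D1: 30 × 3 = 90
  F3→D2: 10 × 4 = 40
Total cost = 850.
So F2→D2 carries 70 pallets.

70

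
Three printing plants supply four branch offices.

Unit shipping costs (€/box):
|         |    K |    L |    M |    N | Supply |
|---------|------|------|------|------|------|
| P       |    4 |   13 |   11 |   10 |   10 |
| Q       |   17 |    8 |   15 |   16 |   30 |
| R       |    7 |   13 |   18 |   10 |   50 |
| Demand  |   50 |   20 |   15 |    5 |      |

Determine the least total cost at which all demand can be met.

750

One minimum-cost allocation:
  P–K: 5 boxes
  P–M: 5 boxes
  Q–L: 20 boxes
  Q–M: 10 boxes
  R–K: 45 boxes
  R–N: 5 boxes
Total cost = €750.
(Supply check: P ships 10; Q ships 30; R ships 50.)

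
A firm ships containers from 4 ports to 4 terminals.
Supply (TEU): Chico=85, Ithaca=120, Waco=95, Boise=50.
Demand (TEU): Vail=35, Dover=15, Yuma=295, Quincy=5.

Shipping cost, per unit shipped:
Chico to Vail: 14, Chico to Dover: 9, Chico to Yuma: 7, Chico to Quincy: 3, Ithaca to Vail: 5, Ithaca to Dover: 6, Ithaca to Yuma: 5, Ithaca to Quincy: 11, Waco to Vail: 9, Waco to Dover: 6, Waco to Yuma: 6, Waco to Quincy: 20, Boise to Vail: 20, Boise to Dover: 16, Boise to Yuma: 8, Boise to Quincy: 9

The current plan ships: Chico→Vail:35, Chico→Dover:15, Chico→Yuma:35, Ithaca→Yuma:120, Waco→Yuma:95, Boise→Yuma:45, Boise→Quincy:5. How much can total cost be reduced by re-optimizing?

Current plan cost = 35·14 + 15·9 + 35·7 + 120·5 + 95·6 + 45·8 + 5·9 = 2445.
Optimal plan:
  Chico to Yuma: 80 × 7 = 560
  Chico to Quincy: 5 × 3 = 15
  Ithaca to Vail: 35 × 5 = 175
  Ithaca to Yuma: 85 × 5 = 425
  Waco to Dover: 15 × 6 = 90
  Waco to Yuma: 80 × 6 = 480
  Boise to Yuma: 50 × 8 = 400
Optimal cost = 2145.
Saving = 2445 − 2145 = 300.

300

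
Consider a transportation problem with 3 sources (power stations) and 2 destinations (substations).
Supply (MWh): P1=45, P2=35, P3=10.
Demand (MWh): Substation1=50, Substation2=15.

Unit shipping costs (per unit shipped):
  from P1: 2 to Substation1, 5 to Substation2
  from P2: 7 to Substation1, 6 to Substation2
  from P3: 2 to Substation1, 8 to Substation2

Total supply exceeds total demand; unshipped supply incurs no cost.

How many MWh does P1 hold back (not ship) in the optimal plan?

Minimum-cost shipments:
  P1->Substation1: 40 × 2 = 80
  P1->Substation2: 5 × 5 = 25
  P2->Substation2: 10 × 6 = 60
  P3->Substation1: 10 × 2 = 20
Total cost = 185.
P1 ships 45 of its 45, leaving 0.

0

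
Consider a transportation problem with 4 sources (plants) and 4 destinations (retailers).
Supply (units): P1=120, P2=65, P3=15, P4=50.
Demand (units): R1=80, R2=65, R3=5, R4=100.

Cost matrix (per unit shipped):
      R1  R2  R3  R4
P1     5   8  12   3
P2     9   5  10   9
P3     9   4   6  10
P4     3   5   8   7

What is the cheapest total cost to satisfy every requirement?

One minimum-cost allocation:
  P1 to R1: 20 units
  P1 to R4: 100 units
  P2 to R1: 10 units
  P2 to R2: 55 units
  P3 to R2: 10 units
  P3 to R3: 5 units
  P4 to R1: 50 units
Total cost = 985.

985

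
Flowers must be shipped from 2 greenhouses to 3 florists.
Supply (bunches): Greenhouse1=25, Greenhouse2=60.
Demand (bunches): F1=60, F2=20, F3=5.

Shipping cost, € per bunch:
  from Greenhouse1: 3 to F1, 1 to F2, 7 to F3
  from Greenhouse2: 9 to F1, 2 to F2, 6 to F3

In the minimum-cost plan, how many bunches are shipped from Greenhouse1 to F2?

0

Solving gives:
  Greenhouse1–F1: 25 × €3 = €75
  Greenhouse2–F1: 35 × €9 = €315
  Greenhouse2–F2: 20 × €2 = €40
  Greenhouse2–F3: 5 × €6 = €30
Total cost = €460.
The route Greenhouse1→F2 is not used.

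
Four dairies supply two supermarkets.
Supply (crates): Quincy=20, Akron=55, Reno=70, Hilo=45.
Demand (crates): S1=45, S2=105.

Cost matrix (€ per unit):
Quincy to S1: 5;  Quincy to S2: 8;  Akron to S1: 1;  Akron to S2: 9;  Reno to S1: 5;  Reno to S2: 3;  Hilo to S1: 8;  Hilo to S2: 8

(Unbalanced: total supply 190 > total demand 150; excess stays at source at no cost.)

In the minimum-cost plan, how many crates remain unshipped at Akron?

10

Minimum-cost shipments:
  Quincy–S2: 20 × €8 = €160
  Akron–S1: 45 × €1 = €45
  Reno–S2: 70 × €3 = €210
  Hilo–S2: 15 × €8 = €120
Total cost = €535.
Akron ships 45 of its 55, leaving 10.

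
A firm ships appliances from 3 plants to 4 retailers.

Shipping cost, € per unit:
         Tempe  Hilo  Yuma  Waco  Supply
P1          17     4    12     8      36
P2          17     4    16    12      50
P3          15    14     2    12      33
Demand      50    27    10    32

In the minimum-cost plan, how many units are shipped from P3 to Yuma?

10

The minimum-cost plan:
  P1->Hilo: 4 units
  P1->Waco: 32 units
  P2->Tempe: 27 units
  P2->Hilo: 23 units
  P3->Tempe: 23 units
  P3->Yuma: 10 units
Total cost = €1188.
So P3→Yuma carries 10 units.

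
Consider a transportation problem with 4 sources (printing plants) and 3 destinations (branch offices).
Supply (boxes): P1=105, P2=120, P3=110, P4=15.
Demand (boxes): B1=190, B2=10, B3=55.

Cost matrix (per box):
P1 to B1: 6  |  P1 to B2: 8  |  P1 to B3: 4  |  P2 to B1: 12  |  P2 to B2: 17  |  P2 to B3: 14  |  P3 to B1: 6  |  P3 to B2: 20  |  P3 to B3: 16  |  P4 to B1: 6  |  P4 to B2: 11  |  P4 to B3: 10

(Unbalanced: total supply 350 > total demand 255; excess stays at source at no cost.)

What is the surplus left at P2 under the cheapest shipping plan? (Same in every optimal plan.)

An optimal plan:
  P1→B1: 40 × 6 = 240
  P1→B2: 10 × 8 = 80
  P1→B3: 55 × 4 = 220
  P2→B1: 25 × 12 = 300
  P3→B1: 110 × 6 = 660
  P4→B1: 15 × 6 = 90
Total cost = 1590.
P2 ships 25 of its 120, leaving 95.

95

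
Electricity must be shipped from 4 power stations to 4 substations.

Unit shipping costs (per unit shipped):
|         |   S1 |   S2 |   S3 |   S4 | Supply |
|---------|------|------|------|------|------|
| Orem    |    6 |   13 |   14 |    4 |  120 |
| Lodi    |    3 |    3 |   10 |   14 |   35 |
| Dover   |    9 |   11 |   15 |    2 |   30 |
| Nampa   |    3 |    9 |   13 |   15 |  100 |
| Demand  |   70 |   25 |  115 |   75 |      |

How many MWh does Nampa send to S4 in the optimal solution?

0

Optimal shipments:
  Orem to S3: 75 × 14 = 1050
  Orem to S4: 45 × 4 = 180
  Lodi to S2: 25 × 3 = 75
  Lodi to S3: 10 × 10 = 100
  Dover to S4: 30 × 2 = 60
  Nampa to S1: 70 × 3 = 210
  Nampa to S3: 30 × 13 = 390
Total cost = 2065.
The route Nampa→S4 is not used.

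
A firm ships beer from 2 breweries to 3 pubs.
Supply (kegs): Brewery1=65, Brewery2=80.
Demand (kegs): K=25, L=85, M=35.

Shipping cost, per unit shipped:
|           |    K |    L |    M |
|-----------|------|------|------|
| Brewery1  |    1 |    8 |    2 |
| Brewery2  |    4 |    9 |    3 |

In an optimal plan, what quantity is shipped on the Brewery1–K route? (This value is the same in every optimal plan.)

The minimum-cost plan:
  Brewery1->K: 25 × 1 = 25
  Brewery1->L: 5 × 8 = 40
  Brewery1->M: 35 × 2 = 70
  Brewery2->L: 80 × 9 = 720
Total cost = 855.
So Brewery1→K carries 25 kegs.

25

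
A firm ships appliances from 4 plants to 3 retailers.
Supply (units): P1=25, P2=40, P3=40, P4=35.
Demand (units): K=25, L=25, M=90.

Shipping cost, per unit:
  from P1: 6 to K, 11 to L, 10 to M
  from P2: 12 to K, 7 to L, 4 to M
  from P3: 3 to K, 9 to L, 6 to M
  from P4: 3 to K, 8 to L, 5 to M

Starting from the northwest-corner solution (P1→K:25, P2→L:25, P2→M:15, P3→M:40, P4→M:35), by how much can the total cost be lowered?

Current plan cost = 25·6 + 25·7 + 15·4 + 40·6 + 35·5 = 800.
Optimal plan:
  P1 to L: 25 × 11 = 275
  P2 to M: 40 × 4 = 160
  P3 to K: 25 × 3 = 75
  P3 to M: 15 × 6 = 90
  P4 to M: 35 × 5 = 175
Optimal cost = 775.
Saving = 800 − 775 = 25.

25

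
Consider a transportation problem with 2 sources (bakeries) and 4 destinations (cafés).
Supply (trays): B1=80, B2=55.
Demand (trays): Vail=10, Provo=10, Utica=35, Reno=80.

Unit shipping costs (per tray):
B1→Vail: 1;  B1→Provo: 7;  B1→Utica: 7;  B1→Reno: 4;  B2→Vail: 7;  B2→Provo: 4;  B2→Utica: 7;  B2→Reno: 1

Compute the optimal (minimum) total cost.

480

Optimal allocation:
  B1->Vail: 10 × 1 = 10
  B1->Provo: 10 × 7 = 70
  B1->Utica: 35 × 7 = 245
  B1->Reno: 25 × 4 = 100
  B2->Reno: 55 × 1 = 55
Total = 10 + 70 + 245 + 100 + 55 = 480.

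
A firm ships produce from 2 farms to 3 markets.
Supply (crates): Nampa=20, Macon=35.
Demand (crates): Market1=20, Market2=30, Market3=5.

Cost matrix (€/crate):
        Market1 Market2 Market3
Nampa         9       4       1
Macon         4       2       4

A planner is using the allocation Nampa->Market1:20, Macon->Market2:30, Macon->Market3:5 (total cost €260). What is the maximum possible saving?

85

Current plan cost = 20·9 + 30·2 + 5·4 = €260.
Optimal plan:
  Nampa to Market2: 15 × €4 = €60
  Nampa to Market3: 5 × €1 = €5
  Macon to Market1: 20 × €4 = €80
  Macon to Market2: 15 × €2 = €30
Optimal cost = €175.
Saving = 260 − 175 = €85.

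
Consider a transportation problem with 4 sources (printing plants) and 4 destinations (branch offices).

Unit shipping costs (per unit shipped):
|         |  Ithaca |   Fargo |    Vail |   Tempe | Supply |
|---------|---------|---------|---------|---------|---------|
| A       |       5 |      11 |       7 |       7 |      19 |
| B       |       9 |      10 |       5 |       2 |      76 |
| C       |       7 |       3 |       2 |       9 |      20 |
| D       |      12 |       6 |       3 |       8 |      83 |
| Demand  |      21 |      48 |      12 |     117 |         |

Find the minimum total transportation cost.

A cheapest plan:
  A–Ithaca: 19 boxes
  B–Tempe: 76 boxes
  C–Ithaca: 2 boxes
  C–Fargo: 18 boxes
  D–Fargo: 30 boxes
  D–Vail: 12 boxes
  D–Tempe: 41 boxes
Total cost = 859.
(Supply check: A ships 19; B ships 76; C ships 20; D ships 83.)

859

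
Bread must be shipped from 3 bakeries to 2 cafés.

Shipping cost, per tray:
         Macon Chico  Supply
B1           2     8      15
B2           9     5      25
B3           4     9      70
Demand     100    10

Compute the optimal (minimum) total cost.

495

One minimum-cost allocation:
  B1–Macon: 15 × 2 = 30
  B2–Macon: 15 × 9 = 135
  B2–Chico: 10 × 5 = 50
  B3–Macon: 70 × 4 = 280
Total = 30 + 135 + 50 + 280 = 495.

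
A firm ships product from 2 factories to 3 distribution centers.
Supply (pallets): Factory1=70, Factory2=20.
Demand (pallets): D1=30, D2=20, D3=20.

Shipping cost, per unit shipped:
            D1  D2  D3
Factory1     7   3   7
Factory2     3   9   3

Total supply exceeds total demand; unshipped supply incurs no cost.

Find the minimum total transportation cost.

330

One minimum-cost allocation:
  Factory1→D1: 10 × 7 = 70
  Factory1→D2: 20 × 3 = 60
  Factory1→D3: 20 × 7 = 140
  Factory2→D1: 20 × 3 = 60
Total = 70 + 60 + 140 + 60 = 330.
(Supply check: Factory1 ships 50; Factory2 ships 20.)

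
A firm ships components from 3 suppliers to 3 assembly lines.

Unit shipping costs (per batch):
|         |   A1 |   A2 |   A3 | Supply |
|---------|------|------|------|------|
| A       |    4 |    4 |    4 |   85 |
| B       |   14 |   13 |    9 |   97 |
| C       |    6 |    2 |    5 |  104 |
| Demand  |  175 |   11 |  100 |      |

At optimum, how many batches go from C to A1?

Optimal shipments:
  A to A1: 85 × 4 = 340
  B to A3: 97 × 9 = 873
  C to A1: 90 × 6 = 540
  C to A2: 11 × 2 = 22
  C to A3: 3 × 5 = 15
Total cost = 1790.
So C→A1 carries 90 batches.

90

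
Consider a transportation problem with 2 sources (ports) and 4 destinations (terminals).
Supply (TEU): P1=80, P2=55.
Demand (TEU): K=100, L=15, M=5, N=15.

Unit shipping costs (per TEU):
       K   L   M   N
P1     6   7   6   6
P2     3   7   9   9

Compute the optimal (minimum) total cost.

660

Optimal allocation:
  P1→K: 45 × 6 = 270
  P1→L: 15 × 7 = 105
  P1→M: 5 × 6 = 30
  P1→N: 15 × 6 = 90
  P2→K: 55 × 3 = 165
Total = 270 + 105 + 30 + 90 + 165 = 660.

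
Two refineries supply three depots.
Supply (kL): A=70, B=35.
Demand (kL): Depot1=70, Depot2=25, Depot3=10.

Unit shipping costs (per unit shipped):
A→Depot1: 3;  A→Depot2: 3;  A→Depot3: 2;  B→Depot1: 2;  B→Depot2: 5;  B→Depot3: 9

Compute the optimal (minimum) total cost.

Optimal allocation:
  A–Depot1: 35 × 3 = 105
  A–Depot2: 25 × 3 = 75
  A–Depot3: 10 × 2 = 20
  B–Depot1: 35 × 2 = 70
Total = 105 + 75 + 20 + 70 = 270.

270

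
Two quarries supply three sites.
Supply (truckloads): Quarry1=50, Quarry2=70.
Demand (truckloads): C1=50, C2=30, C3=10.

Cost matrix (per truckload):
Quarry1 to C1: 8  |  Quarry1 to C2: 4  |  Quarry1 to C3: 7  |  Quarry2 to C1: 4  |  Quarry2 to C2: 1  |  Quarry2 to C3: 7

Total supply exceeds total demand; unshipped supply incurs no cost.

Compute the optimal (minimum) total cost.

A cheapest plan:
  Quarry1→C2: 10 truckloads
  Quarry1→C3: 10 truckloads
  Quarry2→C1: 50 truckloads
  Quarry2→C2: 20 truckloads
Total cost = 330.
(Supply check: Quarry1 ships 20; Quarry2 ships 70.)

330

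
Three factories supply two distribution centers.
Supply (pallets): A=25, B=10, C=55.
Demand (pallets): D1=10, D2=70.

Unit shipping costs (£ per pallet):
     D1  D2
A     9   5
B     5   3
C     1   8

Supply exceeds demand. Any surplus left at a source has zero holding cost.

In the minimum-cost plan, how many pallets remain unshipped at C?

10

Minimum-cost shipments:
  A–D2: 25 × £5 = £125
  B–D2: 10 × £3 = £30
  C–D1: 10 × £1 = £10
  C–D2: 35 × £8 = £280
Total cost = £445.
C ships 45 of its 55, leaving 10.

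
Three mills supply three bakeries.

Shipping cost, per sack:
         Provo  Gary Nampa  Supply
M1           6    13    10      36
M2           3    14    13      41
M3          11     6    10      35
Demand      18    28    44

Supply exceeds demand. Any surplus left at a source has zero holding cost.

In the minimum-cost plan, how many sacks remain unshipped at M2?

An optimal plan:
  M1→Nampa: 36 × 10 = 360
  M2→Provo: 18 × 3 = 54
  M2→Nampa: 1 × 13 = 13
  M3→Gary: 28 × 6 = 168
  M3→Nampa: 7 × 10 = 70
Total cost = 665.
M2 ships 19 of its 41, leaving 22.

22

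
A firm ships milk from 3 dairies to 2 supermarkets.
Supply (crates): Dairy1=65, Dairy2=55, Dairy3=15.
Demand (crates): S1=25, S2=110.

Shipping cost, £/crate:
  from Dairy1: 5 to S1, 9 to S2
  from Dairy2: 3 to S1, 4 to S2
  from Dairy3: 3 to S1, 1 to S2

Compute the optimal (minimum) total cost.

An optimal shipping plan:
  Dairy1 to S1: 25 crates
  Dairy1 to S2: 40 crates
  Dairy2 to S2: 55 crates
  Dairy3 to S2: 15 crates
Total cost = £720.
(Supply check: Dairy1 ships 65; Dairy2 ships 55; Dairy3 ships 15.)

720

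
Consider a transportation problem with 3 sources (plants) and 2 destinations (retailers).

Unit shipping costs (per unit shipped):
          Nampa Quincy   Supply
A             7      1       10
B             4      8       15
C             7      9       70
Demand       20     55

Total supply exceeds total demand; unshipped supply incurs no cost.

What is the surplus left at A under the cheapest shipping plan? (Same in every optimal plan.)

0

Minimum-cost shipments:
  A–Quincy: 10 units
  B–Nampa: 15 units
  C–Nampa: 5 units
  C–Quincy: 45 units
Total cost = 510.
A ships 10 of its 10, leaving 0.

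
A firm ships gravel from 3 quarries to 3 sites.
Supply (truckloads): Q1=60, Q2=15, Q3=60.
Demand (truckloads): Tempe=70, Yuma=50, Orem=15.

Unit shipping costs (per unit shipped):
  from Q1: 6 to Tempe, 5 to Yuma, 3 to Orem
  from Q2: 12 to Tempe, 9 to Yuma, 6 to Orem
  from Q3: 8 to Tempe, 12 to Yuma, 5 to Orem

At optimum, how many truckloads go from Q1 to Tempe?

10

Optimal shipments:
  Q1 to Tempe: 10 × 6 = 60
  Q1 to Yuma: 50 × 5 = 250
  Q2 to Orem: 15 × 6 = 90
  Q3 to Tempe: 60 × 8 = 480
Total cost = 880.
So Q1→Tempe carries 10 truckloads.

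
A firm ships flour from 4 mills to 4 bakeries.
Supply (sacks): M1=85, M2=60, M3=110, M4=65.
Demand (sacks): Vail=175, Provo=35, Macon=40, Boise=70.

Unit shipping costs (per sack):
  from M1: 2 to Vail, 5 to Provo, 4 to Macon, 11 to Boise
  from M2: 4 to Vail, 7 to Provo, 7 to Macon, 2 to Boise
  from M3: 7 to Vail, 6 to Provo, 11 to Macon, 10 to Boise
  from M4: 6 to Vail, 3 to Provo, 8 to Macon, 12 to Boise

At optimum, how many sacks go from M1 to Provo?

The minimum-cost plan:
  M1–Vail: 45 sacks
  M1–Macon: 40 sacks
  M2–Boise: 60 sacks
  M3–Vail: 100 sacks
  M3–Boise: 10 sacks
  M4–Vail: 30 sacks
  M4–Provo: 35 sacks
Total cost = 1455.
The route M1→Provo is not used.

0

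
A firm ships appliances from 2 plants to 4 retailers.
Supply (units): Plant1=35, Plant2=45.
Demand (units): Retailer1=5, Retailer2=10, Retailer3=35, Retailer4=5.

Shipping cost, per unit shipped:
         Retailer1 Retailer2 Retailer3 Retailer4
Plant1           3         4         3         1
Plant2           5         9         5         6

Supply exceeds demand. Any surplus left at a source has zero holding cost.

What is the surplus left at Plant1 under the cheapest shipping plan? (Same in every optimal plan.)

0

An optimal plan:
  Plant1 to Retailer1: 5 × 3 = 15
  Plant1 to Retailer2: 10 × 4 = 40
  Plant1 to Retailer3: 15 × 3 = 45
  Plant1 to Retailer4: 5 × 1 = 5
  Plant2 to Retailer3: 20 × 5 = 100
Total cost = 205.
Plant1 ships 35 of its 35, leaving 0.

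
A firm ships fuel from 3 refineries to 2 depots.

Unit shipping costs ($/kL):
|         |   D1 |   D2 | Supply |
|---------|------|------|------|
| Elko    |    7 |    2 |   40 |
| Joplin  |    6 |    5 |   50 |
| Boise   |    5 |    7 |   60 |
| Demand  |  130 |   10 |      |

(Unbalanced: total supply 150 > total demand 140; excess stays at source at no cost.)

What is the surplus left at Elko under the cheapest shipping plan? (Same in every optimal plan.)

An optimal plan:
  Elko to D1: 20 kL
  Elko to D2: 10 kL
  Joplin to D1: 50 kL
  Boise to D1: 60 kL
Total cost = $760.
Elko ships 30 of its 40, leaving 10.

10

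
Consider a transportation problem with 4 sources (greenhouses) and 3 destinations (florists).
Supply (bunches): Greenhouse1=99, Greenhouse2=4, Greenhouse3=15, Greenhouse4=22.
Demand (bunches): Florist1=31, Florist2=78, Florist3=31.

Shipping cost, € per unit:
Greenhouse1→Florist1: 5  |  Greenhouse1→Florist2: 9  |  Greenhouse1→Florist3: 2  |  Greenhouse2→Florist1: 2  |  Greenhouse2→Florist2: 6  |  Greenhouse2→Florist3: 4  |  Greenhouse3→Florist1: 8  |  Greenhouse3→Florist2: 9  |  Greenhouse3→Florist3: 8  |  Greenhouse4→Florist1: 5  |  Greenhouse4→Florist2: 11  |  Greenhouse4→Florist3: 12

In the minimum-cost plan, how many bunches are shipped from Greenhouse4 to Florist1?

The minimum-cost plan:
  Greenhouse1–Florist1: 5 bunches
  Greenhouse1–Florist2: 63 bunches
  Greenhouse1–Florist3: 31 bunches
  Greenhouse2–Florist1: 4 bunches
  Greenhouse3–Florist2: 15 bunches
  Greenhouse4–Florist1: 22 bunches
Total cost = €907.
So Greenhouse4→Florist1 carries 22 bunches.

22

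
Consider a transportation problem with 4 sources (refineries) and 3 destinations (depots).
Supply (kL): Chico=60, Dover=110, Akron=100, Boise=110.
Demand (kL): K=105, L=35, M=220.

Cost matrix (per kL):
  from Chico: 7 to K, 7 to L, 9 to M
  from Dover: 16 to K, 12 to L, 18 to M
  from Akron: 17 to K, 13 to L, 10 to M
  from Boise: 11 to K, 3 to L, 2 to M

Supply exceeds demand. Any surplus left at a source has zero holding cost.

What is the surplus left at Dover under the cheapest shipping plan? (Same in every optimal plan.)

20

An optimal plan:
  Chico→K: 50 × 7 = 350
  Chico→M: 10 × 9 = 90
  Dover→K: 55 × 16 = 880
  Dover→L: 35 × 12 = 420
  Akron→M: 100 × 10 = 1000
  Boise→M: 110 × 2 = 220
Total cost = 2960.
Dover ships 90 of its 110, leaving 20.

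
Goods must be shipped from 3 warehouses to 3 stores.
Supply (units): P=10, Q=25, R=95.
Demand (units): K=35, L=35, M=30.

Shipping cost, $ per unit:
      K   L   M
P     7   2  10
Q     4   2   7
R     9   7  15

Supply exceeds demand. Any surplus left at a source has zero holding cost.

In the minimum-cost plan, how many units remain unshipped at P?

0

Minimum-cost shipments:
  P–L: 10 × $2 = $20
  Q–M: 25 × $7 = $175
  R–K: 35 × $9 = $315
  R–L: 25 × $7 = $175
  R–M: 5 × $15 = $75
Total cost = $760.
P ships 10 of its 10, leaving 0.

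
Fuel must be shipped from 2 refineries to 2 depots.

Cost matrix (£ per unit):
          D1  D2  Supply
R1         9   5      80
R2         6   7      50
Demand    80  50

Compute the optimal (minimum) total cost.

820

Optimal allocation:
  R1->D1: 30 × £9 = £270
  R1->D2: 50 × £5 = £250
  R2->D1: 50 × £6 = £300
Total = 270 + 250 + 300 = £820.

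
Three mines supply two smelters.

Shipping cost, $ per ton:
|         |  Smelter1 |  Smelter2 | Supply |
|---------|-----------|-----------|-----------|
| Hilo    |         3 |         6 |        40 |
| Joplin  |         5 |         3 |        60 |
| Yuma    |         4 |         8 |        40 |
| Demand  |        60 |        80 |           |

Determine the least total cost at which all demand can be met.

One minimum-cost allocation:
  Hilo to Smelter1: 20 × $3 = $60
  Hilo to Smelter2: 20 × $6 = $120
  Joplin to Smelter2: 60 × $3 = $180
  Yuma to Smelter1: 40 × $4 = $160
Total = 60 + 120 + 180 + 160 = $520.

520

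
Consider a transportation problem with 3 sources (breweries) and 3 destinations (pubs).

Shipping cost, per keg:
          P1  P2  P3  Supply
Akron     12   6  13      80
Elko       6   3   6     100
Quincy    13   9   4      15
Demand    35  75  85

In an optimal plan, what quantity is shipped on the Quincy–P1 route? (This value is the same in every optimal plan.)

Optimal shipments:
  Akron→P1: 5 × 12 = 60
  Akron→P2: 75 × 6 = 450
  Elko→P1: 30 × 6 = 180
  Elko→P3: 70 × 6 = 420
  Quincy→P3: 15 × 4 = 60
Total cost = 1170.
The route Quincy→P1 is not used.

0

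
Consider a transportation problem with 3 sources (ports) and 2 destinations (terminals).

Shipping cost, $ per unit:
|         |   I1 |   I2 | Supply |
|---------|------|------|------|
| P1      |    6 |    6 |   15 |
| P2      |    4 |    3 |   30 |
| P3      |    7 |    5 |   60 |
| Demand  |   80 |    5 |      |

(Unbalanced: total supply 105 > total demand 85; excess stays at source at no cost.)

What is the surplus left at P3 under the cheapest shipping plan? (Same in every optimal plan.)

An optimal plan:
  P1–I1: 15 × $6 = $90
  P2–I1: 30 × $4 = $120
  P3–I1: 35 × $7 = $245
  P3–I2: 5 × $5 = $25
Total cost = $480.
P3 ships 40 of its 60, leaving 20.

20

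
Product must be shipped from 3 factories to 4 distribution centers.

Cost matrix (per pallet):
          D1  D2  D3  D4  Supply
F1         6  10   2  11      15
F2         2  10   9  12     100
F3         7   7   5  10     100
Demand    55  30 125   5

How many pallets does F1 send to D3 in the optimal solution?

Solving gives:
  F1–D3: 15 × 2 = 30
  F2–D1: 55 × 2 = 110
  F2–D2: 30 × 10 = 300
  F2–D3: 10 × 9 = 90
  F2–D4: 5 × 12 = 60
  F3–D3: 100 × 5 = 500
Total cost = 1090.
So F1→D3 carries 15 pallets.

15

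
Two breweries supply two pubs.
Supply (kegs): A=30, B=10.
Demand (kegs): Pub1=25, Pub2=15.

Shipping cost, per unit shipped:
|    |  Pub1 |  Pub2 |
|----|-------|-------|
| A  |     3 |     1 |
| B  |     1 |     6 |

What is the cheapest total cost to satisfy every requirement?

70

One minimum-cost allocation:
  A→Pub1: 15 × 3 = 45
  A→Pub2: 15 × 1 = 15
  B→Pub1: 10 × 1 = 10
Total = 45 + 15 + 10 = 70.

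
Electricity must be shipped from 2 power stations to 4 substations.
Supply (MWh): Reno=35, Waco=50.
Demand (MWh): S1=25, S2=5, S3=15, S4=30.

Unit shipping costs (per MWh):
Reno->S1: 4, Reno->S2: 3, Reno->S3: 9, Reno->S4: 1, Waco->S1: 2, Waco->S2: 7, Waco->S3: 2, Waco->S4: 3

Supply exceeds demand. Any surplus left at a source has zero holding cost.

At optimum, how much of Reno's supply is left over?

0

An optimal plan:
  Reno→S2: 5 × 3 = 15
  Reno→S4: 30 × 1 = 30
  Waco→S1: 25 × 2 = 50
  Waco→S3: 15 × 2 = 30
Total cost = 125.
Reno ships 35 of its 35, leaving 0.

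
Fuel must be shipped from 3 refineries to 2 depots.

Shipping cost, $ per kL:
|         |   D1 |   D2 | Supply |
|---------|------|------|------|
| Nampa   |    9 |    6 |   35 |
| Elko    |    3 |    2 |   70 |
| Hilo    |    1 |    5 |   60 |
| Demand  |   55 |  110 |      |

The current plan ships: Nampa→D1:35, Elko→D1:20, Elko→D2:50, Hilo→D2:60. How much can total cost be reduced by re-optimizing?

Current plan cost = 35·9 + 20·3 + 50·2 + 60·5 = $775.
Optimal plan:
  Nampa→D2: 35 kL
  Elko→D2: 70 kL
  Hilo→D1: 55 kL
  Hilo→D2: 5 kL
Optimal cost = $430.
Saving = 775 − 430 = $345.

345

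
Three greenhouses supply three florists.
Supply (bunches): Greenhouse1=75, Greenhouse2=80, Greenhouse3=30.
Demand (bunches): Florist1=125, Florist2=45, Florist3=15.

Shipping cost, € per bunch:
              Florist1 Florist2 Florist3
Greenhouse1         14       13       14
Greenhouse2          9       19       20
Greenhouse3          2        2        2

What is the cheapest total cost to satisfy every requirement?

An optimal shipping plan:
  Greenhouse1->Florist1: 15 bunches
  Greenhouse1->Florist2: 45 bunches
  Greenhouse1->Florist3: 15 bunches
  Greenhouse2->Florist1: 80 bunches
  Greenhouse3->Florist1: 30 bunches
Total cost = €1785.

1785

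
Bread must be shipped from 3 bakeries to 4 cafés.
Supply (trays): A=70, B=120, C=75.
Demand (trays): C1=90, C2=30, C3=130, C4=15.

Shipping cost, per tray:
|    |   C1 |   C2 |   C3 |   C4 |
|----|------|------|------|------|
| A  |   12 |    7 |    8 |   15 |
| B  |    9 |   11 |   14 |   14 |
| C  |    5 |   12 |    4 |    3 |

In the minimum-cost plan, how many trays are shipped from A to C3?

70

Optimal shipments:
  A→C3: 70 × 8 = 560
  B→C1: 90 × 9 = 810
  B→C2: 30 × 11 = 330
  C→C3: 60 × 4 = 240
  C→C4: 15 × 3 = 45
Total cost = 1985.
So A→C3 carries 70 trays.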